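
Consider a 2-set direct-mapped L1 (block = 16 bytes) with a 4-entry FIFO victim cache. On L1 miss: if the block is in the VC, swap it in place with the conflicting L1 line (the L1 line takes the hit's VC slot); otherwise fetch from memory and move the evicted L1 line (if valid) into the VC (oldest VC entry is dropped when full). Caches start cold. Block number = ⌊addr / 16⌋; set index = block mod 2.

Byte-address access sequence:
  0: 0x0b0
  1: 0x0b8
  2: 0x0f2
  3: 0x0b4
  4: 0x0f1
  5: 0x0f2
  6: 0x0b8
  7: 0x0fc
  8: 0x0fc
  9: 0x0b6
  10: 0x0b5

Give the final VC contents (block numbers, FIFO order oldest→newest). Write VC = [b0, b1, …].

#0 0xb0→b11/s1 MISS; vc=[]
#1 0xb8→b11/s1 L1-HIT; vc=[]
#2 0xf2→b15/s1 MISS; vc=[11]
#3 0xb4→b11/s1 VC-HIT; vc=[15]
#4 0xf1→b15/s1 VC-HIT; vc=[11]
#5 0xf2→b15/s1 L1-HIT; vc=[11]
#6 0xb8→b11/s1 VC-HIT; vc=[15]
#7 0xfc→b15/s1 VC-HIT; vc=[11]
#8 0xfc→b15/s1 L1-HIT; vc=[11]
#9 0xb6→b11/s1 VC-HIT; vc=[15]
#10 0xb5→b11/s1 L1-HIT; vc=[15]

VC = [15]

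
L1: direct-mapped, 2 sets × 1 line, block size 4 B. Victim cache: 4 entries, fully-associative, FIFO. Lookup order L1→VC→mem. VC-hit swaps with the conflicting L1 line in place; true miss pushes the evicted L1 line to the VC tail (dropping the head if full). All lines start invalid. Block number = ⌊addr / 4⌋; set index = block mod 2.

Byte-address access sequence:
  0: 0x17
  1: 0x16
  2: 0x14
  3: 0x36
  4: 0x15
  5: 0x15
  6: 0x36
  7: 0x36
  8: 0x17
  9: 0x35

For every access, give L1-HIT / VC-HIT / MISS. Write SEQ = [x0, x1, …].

0: 0x17 (blk 5, set 1) → MISS  vc=[]
1: 0x16 (blk 5, set 1) → L1-HIT  vc=[]
2: 0x14 (blk 5, set 1) → L1-HIT  vc=[]
3: 0x36 (blk 13, set 1) → MISS  vc=[5]
4: 0x15 (blk 5, set 1) → VC-HIT  vc=[13]
5: 0x15 (blk 5, set 1) → L1-HIT  vc=[13]
6: 0x36 (blk 13, set 1) → VC-HIT  vc=[5]
7: 0x36 (blk 13, set 1) → L1-HIT  vc=[5]
8: 0x17 (blk 5, set 1) → VC-HIT  vc=[13]
9: 0x35 (blk 13, set 1) → VC-HIT  vc=[5]

SEQ = [MISS, L1-HIT, L1-HIT, MISS, VC-HIT, L1-HIT, VC-HIT, L1-HIT, VC-HIT, VC-HIT]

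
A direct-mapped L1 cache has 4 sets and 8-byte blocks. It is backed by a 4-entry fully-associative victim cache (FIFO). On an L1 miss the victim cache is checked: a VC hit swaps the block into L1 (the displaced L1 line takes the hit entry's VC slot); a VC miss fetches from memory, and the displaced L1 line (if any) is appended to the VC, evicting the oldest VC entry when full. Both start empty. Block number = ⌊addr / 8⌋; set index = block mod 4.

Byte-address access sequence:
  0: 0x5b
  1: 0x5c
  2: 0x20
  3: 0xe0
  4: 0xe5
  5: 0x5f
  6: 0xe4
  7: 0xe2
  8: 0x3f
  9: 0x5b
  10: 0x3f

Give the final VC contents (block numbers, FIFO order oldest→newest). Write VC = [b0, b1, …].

  [0] addr=0x5b blk=11 s=3: MISS | VC []
  [1] addr=0x5c blk=11 s=3: L1-HIT | VC []
  [2] addr=0x20 blk=4 s=0: MISS | VC []
  [3] addr=0xe0 blk=28 s=0: MISS | VC [4]
  [4] addr=0xe5 blk=28 s=0: L1-HIT | VC [4]
  [5] addr=0x5f blk=11 s=3: L1-HIT | VC [4]
  [6] addr=0xe4 blk=28 s=0: L1-HIT | VC [4]
  [7] addr=0xe2 blk=28 s=0: L1-HIT | VC [4]
  [8] addr=0x3f blk=7 s=3: MISS | VC [4, 11]
  [9] addr=0x5b blk=11 s=3: VC-HIT | VC [4, 7]
  [10] addr=0x3f blk=7 s=3: VC-HIT | VC [4, 11]

VC = [4, 11]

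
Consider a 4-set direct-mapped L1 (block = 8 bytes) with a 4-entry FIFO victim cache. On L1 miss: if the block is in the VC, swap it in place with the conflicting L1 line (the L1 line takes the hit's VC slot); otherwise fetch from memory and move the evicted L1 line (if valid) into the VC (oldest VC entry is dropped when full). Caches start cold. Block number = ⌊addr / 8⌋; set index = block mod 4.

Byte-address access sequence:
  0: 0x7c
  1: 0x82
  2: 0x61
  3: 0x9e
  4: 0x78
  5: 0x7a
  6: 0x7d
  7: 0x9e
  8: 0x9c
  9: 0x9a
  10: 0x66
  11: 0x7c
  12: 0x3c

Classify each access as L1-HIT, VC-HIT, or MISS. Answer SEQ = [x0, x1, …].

#0 0x7c→b15/s3 MISS; vc=[]
#1 0x82→b16/s0 MISS; vc=[]
#2 0x61→b12/s0 MISS; vc=[16]
#3 0x9e→b19/s3 MISS; vc=[16,15]
#4 0x78→b15/s3 VC-HIT; vc=[16,19]
#5 0x7a→b15/s3 L1-HIT; vc=[16,19]
#6 0x7d→b15/s3 L1-HIT; vc=[16,19]
#7 0x9e→b19/s3 VC-HIT; vc=[16,15]
#8 0x9c→b19/s3 L1-HIT; vc=[16,15]
#9 0x9a→b19/s3 L1-HIT; vc=[16,15]
#10 0x66→b12/s0 L1-HIT; vc=[16,15]
#11 0x7c→b15/s3 VC-HIT; vc=[16,19]
#12 0x3c→b7/s3 MISS; vc=[16,19,15]

SEQ = [MISS, MISS, MISS, MISS, VC-HIT, L1-HIT, L1-HIT, VC-HIT, L1-HIT, L1-HIT, L1-HIT, VC-HIT, MISS]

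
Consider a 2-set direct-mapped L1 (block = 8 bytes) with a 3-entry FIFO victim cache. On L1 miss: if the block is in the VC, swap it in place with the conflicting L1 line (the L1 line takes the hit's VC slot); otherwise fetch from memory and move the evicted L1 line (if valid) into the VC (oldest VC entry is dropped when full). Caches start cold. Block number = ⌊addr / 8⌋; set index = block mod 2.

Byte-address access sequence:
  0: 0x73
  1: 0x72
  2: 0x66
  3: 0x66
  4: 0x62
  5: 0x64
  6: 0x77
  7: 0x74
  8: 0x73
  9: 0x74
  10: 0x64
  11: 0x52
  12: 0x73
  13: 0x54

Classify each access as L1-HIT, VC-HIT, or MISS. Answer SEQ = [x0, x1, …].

#0 0x73→b14/s0 MISS; vc=[]
#1 0x72→b14/s0 L1-HIT; vc=[]
#2 0x66→b12/s0 MISS; vc=[14]
#3 0x66→b12/s0 L1-HIT; vc=[14]
#4 0x62→b12/s0 L1-HIT; vc=[14]
#5 0x64→b12/s0 L1-HIT; vc=[14]
#6 0x77→b14/s0 VC-HIT; vc=[12]
#7 0x74→b14/s0 L1-HIT; vc=[12]
#8 0x73→b14/s0 L1-HIT; vc=[12]
#9 0x74→b14/s0 L1-HIT; vc=[12]
#10 0x64→b12/s0 VC-HIT; vc=[14]
#11 0x52→b10/s0 MISS; vc=[14,12]
#12 0x73→b14/s0 VC-HIT; vc=[10,12]
#13 0x54→b10/s0 VC-HIT; vc=[14,12]

SEQ = [MISS, L1-HIT, MISS, L1-HIT, L1-HIT, L1-HIT, VC-HIT, L1-HIT, L1-HIT, L1-HIT, VC-HIT, MISS, VC-HIT, VC-HIT]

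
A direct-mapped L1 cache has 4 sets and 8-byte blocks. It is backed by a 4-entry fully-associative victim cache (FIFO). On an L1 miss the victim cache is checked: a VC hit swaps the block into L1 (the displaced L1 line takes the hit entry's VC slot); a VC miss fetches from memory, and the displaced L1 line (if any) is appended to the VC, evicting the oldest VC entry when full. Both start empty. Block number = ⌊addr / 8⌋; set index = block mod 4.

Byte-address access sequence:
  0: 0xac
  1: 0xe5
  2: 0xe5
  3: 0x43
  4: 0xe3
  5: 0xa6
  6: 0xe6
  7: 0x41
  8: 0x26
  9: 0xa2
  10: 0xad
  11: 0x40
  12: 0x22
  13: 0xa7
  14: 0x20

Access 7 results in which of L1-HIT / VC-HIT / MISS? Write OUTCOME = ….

0: 0xac (blk 21, set 1) → MISS  vc=[]
1: 0xe5 (blk 28, set 0) → MISS  vc=[]
2: 0xe5 (blk 28, set 0) → L1-HIT  vc=[]
3: 0x43 (blk 8, set 0) → MISS  vc=[28]
4: 0xe3 (blk 28, set 0) → VC-HIT  vc=[8]
5: 0xa6 (blk 20, set 0) → MISS  vc=[8, 28]
6: 0xe6 (blk 28, set 0) → VC-HIT  vc=[8, 20]
7: 0x41 (blk 8, set 0) → VC-HIT  vc=[28, 20]
8: 0x26 (blk 4, set 0) → MISS  vc=[28, 20, 8]
9: 0xa2 (blk 20, set 0) → VC-HIT  vc=[28, 4, 8]
10: 0xad (blk 21, set 1) → L1-HIT  vc=[28, 4, 8]
11: 0x40 (blk 8, set 0) → VC-HIT  vc=[28, 4, 20]
12: 0x22 (blk 4, set 0) → VC-HIT  vc=[28, 8, 20]
13: 0xa7 (blk 20, set 0) → VC-HIT  vc=[28, 8, 4]
14: 0x20 (blk 4, set 0) → VC-HIT  vc=[28, 8, 20]

OUTCOME = VC-HIT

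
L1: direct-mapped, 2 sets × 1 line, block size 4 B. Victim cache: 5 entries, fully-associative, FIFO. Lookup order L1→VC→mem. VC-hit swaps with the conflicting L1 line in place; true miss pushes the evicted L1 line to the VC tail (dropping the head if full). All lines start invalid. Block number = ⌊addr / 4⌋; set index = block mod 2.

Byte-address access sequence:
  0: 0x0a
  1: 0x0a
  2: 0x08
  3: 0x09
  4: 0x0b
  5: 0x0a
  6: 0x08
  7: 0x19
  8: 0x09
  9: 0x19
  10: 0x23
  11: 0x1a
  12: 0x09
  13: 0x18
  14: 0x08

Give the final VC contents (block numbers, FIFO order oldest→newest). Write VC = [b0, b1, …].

  [0] addr=0xa blk=2 s=0: MISS | VC []
  [1] addr=0xa blk=2 s=0: L1-HIT | VC []
  [2] addr=0x8 blk=2 s=0: L1-HIT | VC []
  [3] addr=0x9 blk=2 s=0: L1-HIT | VC []
  [4] addr=0xb blk=2 s=0: L1-HIT | VC []
  [5] addr=0xa blk=2 s=0: L1-HIT | VC []
  [6] addr=0x8 blk=2 s=0: L1-HIT | VC []
  [7] addr=0x19 blk=6 s=0: MISS | VC [2]
  [8] addr=0x9 blk=2 s=0: VC-HIT | VC [6]
  [9] addr=0x19 blk=6 s=0: VC-HIT | VC [2]
  [10] addr=0x23 blk=8 s=0: MISS | VC [2, 6]
  [11] addr=0x1a blk=6 s=0: VC-HIT | VC [2, 8]
  [12] addr=0x9 blk=2 s=0: VC-HIT | VC [6, 8]
  [13] addr=0x18 blk=6 s=0: VC-HIT | VC [2, 8]
  [14] addr=0x8 blk=2 s=0: VC-HIT | VC [6, 8]

VC = [6, 8]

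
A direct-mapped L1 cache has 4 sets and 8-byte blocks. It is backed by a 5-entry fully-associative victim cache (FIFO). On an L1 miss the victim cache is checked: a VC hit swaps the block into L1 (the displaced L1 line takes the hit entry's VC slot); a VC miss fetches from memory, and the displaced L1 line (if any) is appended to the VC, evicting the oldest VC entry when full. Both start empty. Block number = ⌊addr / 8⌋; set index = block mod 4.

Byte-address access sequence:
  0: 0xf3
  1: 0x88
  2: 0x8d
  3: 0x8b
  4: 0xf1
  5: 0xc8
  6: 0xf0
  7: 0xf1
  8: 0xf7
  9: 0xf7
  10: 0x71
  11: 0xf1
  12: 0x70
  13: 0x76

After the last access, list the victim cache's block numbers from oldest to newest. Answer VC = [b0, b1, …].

VC = [17, 30]

0: 0xf3 (blk 30, set 2) → MISS  vc=[]
1: 0x88 (blk 17, set 1) → MISS  vc=[]
2: 0x8d (blk 17, set 1) → L1-HIT  vc=[]
3: 0x8b (blk 17, set 1) → L1-HIT  vc=[]
4: 0xf1 (blk 30, set 2) → L1-HIT  vc=[]
5: 0xc8 (blk 25, set 1) → MISS  vc=[17]
6: 0xf0 (blk 30, set 2) → L1-HIT  vc=[17]
7: 0xf1 (blk 30, set 2) → L1-HIT  vc=[17]
8: 0xf7 (blk 30, set 2) → L1-HIT  vc=[17]
9: 0xf7 (blk 30, set 2) → L1-HIT  vc=[17]
10: 0x71 (blk 14, set 2) → MISS  vc=[17, 30]
11: 0xf1 (blk 30, set 2) → VC-HIT  vc=[17, 14]
12: 0x70 (blk 14, set 2) → VC-HIT  vc=[17, 30]
13: 0x76 (blk 14, set 2) → L1-HIT  vc=[17, 30]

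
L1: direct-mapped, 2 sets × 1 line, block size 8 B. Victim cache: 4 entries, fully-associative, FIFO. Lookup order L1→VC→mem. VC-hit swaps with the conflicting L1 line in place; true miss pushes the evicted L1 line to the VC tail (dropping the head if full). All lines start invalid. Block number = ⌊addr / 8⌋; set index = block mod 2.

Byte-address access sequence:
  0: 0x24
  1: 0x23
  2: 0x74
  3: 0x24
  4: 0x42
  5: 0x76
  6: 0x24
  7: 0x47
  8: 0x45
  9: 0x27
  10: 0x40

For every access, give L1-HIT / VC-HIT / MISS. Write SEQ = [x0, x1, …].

#0 0x24→b4/s0 MISS; vc=[]
#1 0x23→b4/s0 L1-HIT; vc=[]
#2 0x74→b14/s0 MISS; vc=[4]
#3 0x24→b4/s0 VC-HIT; vc=[14]
#4 0x42→b8/s0 MISS; vc=[14,4]
#5 0x76→b14/s0 VC-HIT; vc=[8,4]
#6 0x24→b4/s0 VC-HIT; vc=[8,14]
#7 0x47→b8/s0 VC-HIT; vc=[4,14]
#8 0x45→b8/s0 L1-HIT; vc=[4,14]
#9 0x27→b4/s0 VC-HIT; vc=[8,14]
#10 0x40→b8/s0 VC-HIT; vc=[4,14]

SEQ = [MISS, L1-HIT, MISS, VC-HIT, MISS, VC-HIT, VC-HIT, VC-HIT, L1-HIT, VC-HIT, VC-HIT]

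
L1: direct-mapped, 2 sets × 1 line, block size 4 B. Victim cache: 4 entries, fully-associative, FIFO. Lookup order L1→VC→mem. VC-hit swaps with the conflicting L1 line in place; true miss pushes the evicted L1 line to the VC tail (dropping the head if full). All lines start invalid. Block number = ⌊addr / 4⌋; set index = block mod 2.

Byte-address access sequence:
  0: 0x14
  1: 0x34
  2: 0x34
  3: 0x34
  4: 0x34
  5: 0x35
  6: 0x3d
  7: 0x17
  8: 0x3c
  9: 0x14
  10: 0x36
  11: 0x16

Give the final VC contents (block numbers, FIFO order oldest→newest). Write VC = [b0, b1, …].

#0 0x14→b5/s1 MISS; vc=[]
#1 0x34→b13/s1 MISS; vc=[5]
#2 0x34→b13/s1 L1-HIT; vc=[5]
#3 0x34→b13/s1 L1-HIT; vc=[5]
#4 0x34→b13/s1 L1-HIT; vc=[5]
#5 0x35→b13/s1 L1-HIT; vc=[5]
#6 0x3d→b15/s1 MISS; vc=[5,13]
#7 0x17→b5/s1 VC-HIT; vc=[15,13]
#8 0x3c→b15/s1 VC-HIT; vc=[5,13]
#9 0x14→b5/s1 VC-HIT; vc=[15,13]
#10 0x36→b13/s1 VC-HIT; vc=[15,5]
#11 0x16→b5/s1 VC-HIT; vc=[15,13]

VC = [15, 13]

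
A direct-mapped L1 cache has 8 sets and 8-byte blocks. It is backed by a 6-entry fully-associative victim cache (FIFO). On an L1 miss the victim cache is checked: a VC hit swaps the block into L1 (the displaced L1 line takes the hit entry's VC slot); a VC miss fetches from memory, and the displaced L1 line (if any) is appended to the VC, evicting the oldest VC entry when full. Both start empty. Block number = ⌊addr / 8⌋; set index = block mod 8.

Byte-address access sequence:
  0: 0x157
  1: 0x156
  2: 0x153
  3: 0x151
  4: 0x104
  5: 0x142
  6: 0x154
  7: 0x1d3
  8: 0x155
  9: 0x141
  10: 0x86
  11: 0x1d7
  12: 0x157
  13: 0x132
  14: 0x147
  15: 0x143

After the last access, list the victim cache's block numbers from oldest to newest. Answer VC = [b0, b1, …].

VC = [32, 58, 16]

  [0] addr=0x157 blk=42 s=2: MISS | VC []
  [1] addr=0x156 blk=42 s=2: L1-HIT | VC []
  [2] addr=0x153 blk=42 s=2: L1-HIT | VC []
  [3] addr=0x151 blk=42 s=2: L1-HIT | VC []
  [4] addr=0x104 blk=32 s=0: MISS | VC []
  [5] addr=0x142 blk=40 s=0: MISS | VC [32]
  [6] addr=0x154 blk=42 s=2: L1-HIT | VC [32]
  [7] addr=0x1d3 blk=58 s=2: MISS | VC [32, 42]
  [8] addr=0x155 blk=42 s=2: VC-HIT | VC [32, 58]
  [9] addr=0x141 blk=40 s=0: L1-HIT | VC [32, 58]
  [10] addr=0x86 blk=16 s=0: MISS | VC [32, 58, 40]
  [11] addr=0x1d7 blk=58 s=2: VC-HIT | VC [32, 42, 40]
  [12] addr=0x157 blk=42 s=2: VC-HIT | VC [32, 58, 40]
  [13] addr=0x132 blk=38 s=6: MISS | VC [32, 58, 40]
  [14] addr=0x147 blk=40 s=0: VC-HIT | VC [32, 58, 16]
  [15] addr=0x143 blk=40 s=0: L1-HIT | VC [32, 58, 16]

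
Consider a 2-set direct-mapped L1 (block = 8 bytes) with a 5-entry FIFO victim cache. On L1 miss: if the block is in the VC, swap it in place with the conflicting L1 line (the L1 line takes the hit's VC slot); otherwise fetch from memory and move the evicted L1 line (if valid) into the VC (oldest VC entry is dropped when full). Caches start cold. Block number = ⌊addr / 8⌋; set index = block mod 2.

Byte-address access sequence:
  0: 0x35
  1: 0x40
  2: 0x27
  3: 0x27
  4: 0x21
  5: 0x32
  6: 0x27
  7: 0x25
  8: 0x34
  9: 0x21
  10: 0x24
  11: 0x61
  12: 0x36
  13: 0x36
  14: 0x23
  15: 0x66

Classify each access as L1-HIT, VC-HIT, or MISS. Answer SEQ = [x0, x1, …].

SEQ = [MISS, MISS, MISS, L1-HIT, L1-HIT, VC-HIT, VC-HIT, L1-HIT, VC-HIT, VC-HIT, L1-HIT, MISS, VC-HIT, L1-HIT, VC-HIT, VC-HIT]

0: 0x35 (blk 6, set 0) → MISS  vc=[]
1: 0x40 (blk 8, set 0) → MISS  vc=[6]
2: 0x27 (blk 4, set 0) → MISS  vc=[6, 8]
3: 0x27 (blk 4, set 0) → L1-HIT  vc=[6, 8]
4: 0x21 (blk 4, set 0) → L1-HIT  vc=[6, 8]
5: 0x32 (blk 6, set 0) → VC-HIT  vc=[4, 8]
6: 0x27 (blk 4, set 0) → VC-HIT  vc=[6, 8]
7: 0x25 (blk 4, set 0) → L1-HIT  vc=[6, 8]
8: 0x34 (blk 6, set 0) → VC-HIT  vc=[4, 8]
9: 0x21 (blk 4, set 0) → VC-HIT  vc=[6, 8]
10: 0x24 (blk 4, set 0) → L1-HIT  vc=[6, 8]
11: 0x61 (blk 12, set 0) → MISS  vc=[6, 8, 4]
12: 0x36 (blk 6, set 0) → VC-HIT  vc=[12, 8, 4]
13: 0x36 (blk 6, set 0) → L1-HIT  vc=[12, 8, 4]
14: 0x23 (blk 4, set 0) → VC-HIT  vc=[12, 8, 6]
15: 0x66 (blk 12, set 0) → VC-HIT  vc=[4, 8, 6]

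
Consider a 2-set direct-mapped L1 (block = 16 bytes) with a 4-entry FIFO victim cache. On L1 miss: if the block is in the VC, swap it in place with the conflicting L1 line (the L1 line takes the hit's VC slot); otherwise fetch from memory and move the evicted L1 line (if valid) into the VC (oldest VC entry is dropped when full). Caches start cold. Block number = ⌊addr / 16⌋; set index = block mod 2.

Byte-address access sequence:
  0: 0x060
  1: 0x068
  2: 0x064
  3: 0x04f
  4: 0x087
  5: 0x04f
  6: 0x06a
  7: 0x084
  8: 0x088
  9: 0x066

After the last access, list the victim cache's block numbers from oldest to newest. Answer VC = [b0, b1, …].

  [0] addr=0x60 blk=6 s=0: MISS | VC []
  [1] addr=0x68 blk=6 s=0: L1-HIT | VC []
  [2] addr=0x64 blk=6 s=0: L1-HIT | VC []
  [3] addr=0x4f blk=4 s=0: MISS | VC [6]
  [4] addr=0x87 blk=8 s=0: MISS | VC [6, 4]
  [5] addr=0x4f blk=4 s=0: VC-HIT | VC [6, 8]
  [6] addr=0x6a blk=6 s=0: VC-HIT | VC [4, 8]
  [7] addr=0x84 blk=8 s=0: VC-HIT | VC [4, 6]
  [8] addr=0x88 blk=8 s=0: L1-HIT | VC [4, 6]
  [9] addr=0x66 blk=6 s=0: VC-HIT | VC [4, 8]

VC = [4, 8]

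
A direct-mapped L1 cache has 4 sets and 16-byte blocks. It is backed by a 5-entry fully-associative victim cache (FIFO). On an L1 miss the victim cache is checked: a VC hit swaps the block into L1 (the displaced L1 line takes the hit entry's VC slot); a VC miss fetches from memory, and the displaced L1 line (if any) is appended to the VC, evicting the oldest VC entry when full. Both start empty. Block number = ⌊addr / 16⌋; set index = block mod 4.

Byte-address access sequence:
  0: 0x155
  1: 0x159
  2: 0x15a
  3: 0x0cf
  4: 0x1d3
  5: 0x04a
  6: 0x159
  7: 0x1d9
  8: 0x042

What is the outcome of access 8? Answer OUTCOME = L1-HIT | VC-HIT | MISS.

OUTCOME = L1-HIT

#0 0x155→b21/s1 MISS; vc=[]
#1 0x159→b21/s1 L1-HIT; vc=[]
#2 0x15a→b21/s1 L1-HIT; vc=[]
#3 0xcf→b12/s0 MISS; vc=[]
#4 0x1d3→b29/s1 MISS; vc=[21]
#5 0x4a→b4/s0 MISS; vc=[21,12]
#6 0x159→b21/s1 VC-HIT; vc=[29,12]
#7 0x1d9→b29/s1 VC-HIT; vc=[21,12]
#8 0x42→b4/s0 L1-HIT; vc=[21,12]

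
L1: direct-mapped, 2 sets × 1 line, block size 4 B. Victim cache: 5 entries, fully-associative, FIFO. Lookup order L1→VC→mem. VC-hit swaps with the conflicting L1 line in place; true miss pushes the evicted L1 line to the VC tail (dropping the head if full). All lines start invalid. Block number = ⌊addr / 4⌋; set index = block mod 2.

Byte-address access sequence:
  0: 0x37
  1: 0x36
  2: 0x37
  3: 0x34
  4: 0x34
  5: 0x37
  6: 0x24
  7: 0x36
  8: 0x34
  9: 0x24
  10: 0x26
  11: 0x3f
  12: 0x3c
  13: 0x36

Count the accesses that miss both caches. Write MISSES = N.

  [0] addr=0x37 blk=13 s=1: MISS | VC []
  [1] addr=0x36 blk=13 s=1: L1-HIT | VC []
  [2] addr=0x37 blk=13 s=1: L1-HIT | VC []
  [3] addr=0x34 blk=13 s=1: L1-HIT | VC []
  [4] addr=0x34 blk=13 s=1: L1-HIT | VC []
  [5] addr=0x37 blk=13 s=1: L1-HIT | VC []
  [6] addr=0x24 blk=9 s=1: MISS | VC [13]
  [7] addr=0x36 blk=13 s=1: VC-HIT | VC [9]
  [8] addr=0x34 blk=13 s=1: L1-HIT | VC [9]
  [9] addr=0x24 blk=9 s=1: VC-HIT | VC [13]
  [10] addr=0x26 blk=9 s=1: L1-HIT | VC [13]
  [11] addr=0x3f blk=15 s=1: MISS | VC [13, 9]
  [12] addr=0x3c blk=15 s=1: L1-HIT | VC [13, 9]
  [13] addr=0x36 blk=13 s=1: VC-HIT | VC [15, 9]

MISSES = 3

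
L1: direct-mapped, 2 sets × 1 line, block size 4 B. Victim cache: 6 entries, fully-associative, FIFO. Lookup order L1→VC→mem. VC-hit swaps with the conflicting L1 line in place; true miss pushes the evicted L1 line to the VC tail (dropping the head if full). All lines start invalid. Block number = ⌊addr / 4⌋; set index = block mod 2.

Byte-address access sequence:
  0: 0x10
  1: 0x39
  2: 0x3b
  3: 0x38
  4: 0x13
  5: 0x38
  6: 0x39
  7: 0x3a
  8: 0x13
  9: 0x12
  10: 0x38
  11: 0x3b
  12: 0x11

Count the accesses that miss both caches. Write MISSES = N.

#0 0x10→b4/s0 MISS; vc=[]
#1 0x39→b14/s0 MISS; vc=[4]
#2 0x3b→b14/s0 L1-HIT; vc=[4]
#3 0x38→b14/s0 L1-HIT; vc=[4]
#4 0x13→b4/s0 VC-HIT; vc=[14]
#5 0x38→b14/s0 VC-HIT; vc=[4]
#6 0x39→b14/s0 L1-HIT; vc=[4]
#7 0x3a→b14/s0 L1-HIT; vc=[4]
#8 0x13→b4/s0 VC-HIT; vc=[14]
#9 0x12→b4/s0 L1-HIT; vc=[14]
#10 0x38→b14/s0 VC-HIT; vc=[4]
#11 0x3b→b14/s0 L1-HIT; vc=[4]
#12 0x11→b4/s0 VC-HIT; vc=[14]

MISSES = 2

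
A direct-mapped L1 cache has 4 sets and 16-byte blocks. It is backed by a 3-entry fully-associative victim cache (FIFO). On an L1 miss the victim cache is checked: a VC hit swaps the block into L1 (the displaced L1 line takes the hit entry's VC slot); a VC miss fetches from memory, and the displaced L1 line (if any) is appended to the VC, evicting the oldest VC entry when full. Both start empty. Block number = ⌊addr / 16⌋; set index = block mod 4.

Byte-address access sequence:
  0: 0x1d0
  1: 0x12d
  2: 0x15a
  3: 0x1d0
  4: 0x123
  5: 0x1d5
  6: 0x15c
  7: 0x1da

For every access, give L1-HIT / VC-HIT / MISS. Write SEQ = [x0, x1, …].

#0 0x1d0→b29/s1 MISS; vc=[]
#1 0x12d→b18/s2 MISS; vc=[]
#2 0x15a→b21/s1 MISS; vc=[29]
#3 0x1d0→b29/s1 VC-HIT; vc=[21]
#4 0x123→b18/s2 L1-HIT; vc=[21]
#5 0x1d5→b29/s1 L1-HIT; vc=[21]
#6 0x15c→b21/s1 VC-HIT; vc=[29]
#7 0x1da→b29/s1 VC-HIT; vc=[21]

SEQ = [MISS, MISS, MISS, VC-HIT, L1-HIT, L1-HIT, VC-HIT, VC-HIT]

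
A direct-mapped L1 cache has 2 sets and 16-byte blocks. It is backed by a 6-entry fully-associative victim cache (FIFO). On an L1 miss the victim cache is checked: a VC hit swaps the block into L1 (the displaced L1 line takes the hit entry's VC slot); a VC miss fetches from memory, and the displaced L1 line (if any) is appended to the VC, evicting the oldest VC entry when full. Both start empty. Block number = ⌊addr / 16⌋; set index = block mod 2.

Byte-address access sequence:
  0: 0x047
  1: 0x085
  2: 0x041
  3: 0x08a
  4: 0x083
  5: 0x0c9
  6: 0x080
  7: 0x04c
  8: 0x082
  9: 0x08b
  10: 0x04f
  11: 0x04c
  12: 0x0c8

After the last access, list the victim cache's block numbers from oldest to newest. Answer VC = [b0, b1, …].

0: 0x47 (blk 4, set 0) → MISS  vc=[]
1: 0x85 (blk 8, set 0) → MISS  vc=[4]
2: 0x41 (blk 4, set 0) → VC-HIT  vc=[8]
3: 0x8a (blk 8, set 0) → VC-HIT  vc=[4]
4: 0x83 (blk 8, set 0) → L1-HIT  vc=[4]
5: 0xc9 (blk 12, set 0) → MISS  vc=[4, 8]
6: 0x80 (blk 8, set 0) → VC-HIT  vc=[4, 12]
7: 0x4c (blk 4, set 0) → VC-HIT  vc=[8, 12]
8: 0x82 (blk 8, set 0) → VC-HIT  vc=[4, 12]
9: 0x8b (blk 8, set 0) → L1-HIT  vc=[4, 12]
10: 0x4f (blk 4, set 0) → VC-HIT  vc=[8, 12]
11: 0x4c (blk 4, set 0) → L1-HIT  vc=[8, 12]
12: 0xc8 (blk 12, set 0) → VC-HIT  vc=[8, 4]

VC = [8, 4]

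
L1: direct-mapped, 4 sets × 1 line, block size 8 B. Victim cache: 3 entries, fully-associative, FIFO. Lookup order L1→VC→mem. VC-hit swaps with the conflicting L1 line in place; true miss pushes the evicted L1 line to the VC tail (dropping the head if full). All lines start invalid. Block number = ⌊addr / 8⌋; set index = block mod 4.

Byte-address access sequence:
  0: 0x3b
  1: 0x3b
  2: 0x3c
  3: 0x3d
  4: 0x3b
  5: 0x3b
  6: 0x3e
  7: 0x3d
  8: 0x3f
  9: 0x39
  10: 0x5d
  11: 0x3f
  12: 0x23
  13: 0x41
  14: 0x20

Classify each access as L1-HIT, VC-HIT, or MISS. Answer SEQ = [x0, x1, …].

SEQ = [MISS, L1-HIT, L1-HIT, L1-HIT, L1-HIT, L1-HIT, L1-HIT, L1-HIT, L1-HIT, L1-HIT, MISS, VC-HIT, MISS, MISS, VC-HIT]

0: 0x3b (blk 7, set 3) → MISS  vc=[]
1: 0x3b (blk 7, set 3) → L1-HIT  vc=[]
2: 0x3c (blk 7, set 3) → L1-HIT  vc=[]
3: 0x3d (blk 7, set 3) → L1-HIT  vc=[]
4: 0x3b (blk 7, set 3) → L1-HIT  vc=[]
5: 0x3b (blk 7, set 3) → L1-HIT  vc=[]
6: 0x3e (blk 7, set 3) → L1-HIT  vc=[]
7: 0x3d (blk 7, set 3) → L1-HIT  vc=[]
8: 0x3f (blk 7, set 3) → L1-HIT  vc=[]
9: 0x39 (blk 7, set 3) → L1-HIT  vc=[]
10: 0x5d (blk 11, set 3) → MISS  vc=[7]
11: 0x3f (blk 7, set 3) → VC-HIT  vc=[11]
12: 0x23 (blk 4, set 0) → MISS  vc=[11]
13: 0x41 (blk 8, set 0) → MISS  vc=[11, 4]
14: 0x20 (blk 4, set 0) → VC-HIT  vc=[11, 8]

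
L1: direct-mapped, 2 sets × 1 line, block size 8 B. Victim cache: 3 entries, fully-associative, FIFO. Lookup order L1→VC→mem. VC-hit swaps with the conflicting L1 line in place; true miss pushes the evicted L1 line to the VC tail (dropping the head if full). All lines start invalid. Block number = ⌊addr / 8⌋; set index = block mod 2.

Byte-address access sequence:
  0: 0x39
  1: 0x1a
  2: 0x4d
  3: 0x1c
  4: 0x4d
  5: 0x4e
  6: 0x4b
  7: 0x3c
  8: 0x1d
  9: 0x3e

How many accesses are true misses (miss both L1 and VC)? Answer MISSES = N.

  [0] addr=0x39 blk=7 s=1: MISS | VC []
  [1] addr=0x1a blk=3 s=1: MISS | VC [7]
  [2] addr=0x4d blk=9 s=1: MISS | VC [7, 3]
  [3] addr=0x1c blk=3 s=1: VC-HIT | VC [7, 9]
  [4] addr=0x4d blk=9 s=1: VC-HIT | VC [7, 3]
  [5] addr=0x4e blk=9 s=1: L1-HIT | VC [7, 3]
  [6] addr=0x4b blk=9 s=1: L1-HIT | VC [7, 3]
  [7] addr=0x3c blk=7 s=1: VC-HIT | VC [9, 3]
  [8] addr=0x1d blk=3 s=1: VC-HIT | VC [9, 7]
  [9] addr=0x3e blk=7 s=1: VC-HIT | VC [9, 3]

MISSES = 3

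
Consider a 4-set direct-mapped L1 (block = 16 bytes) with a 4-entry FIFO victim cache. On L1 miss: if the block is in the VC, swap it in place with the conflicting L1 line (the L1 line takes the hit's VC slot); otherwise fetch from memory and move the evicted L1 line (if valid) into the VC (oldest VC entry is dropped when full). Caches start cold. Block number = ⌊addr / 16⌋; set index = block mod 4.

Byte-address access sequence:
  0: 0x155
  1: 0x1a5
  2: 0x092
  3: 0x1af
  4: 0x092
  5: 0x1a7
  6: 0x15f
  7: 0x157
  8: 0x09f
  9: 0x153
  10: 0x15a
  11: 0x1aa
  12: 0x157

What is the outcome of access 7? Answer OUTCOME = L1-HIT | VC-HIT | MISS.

  [0] addr=0x155 blk=21 s=1: MISS | VC []
  [1] addr=0x1a5 blk=26 s=2: MISS | VC []
  [2] addr=0x92 blk=9 s=1: MISS | VC [21]
  [3] addr=0x1af blk=26 s=2: L1-HIT | VC [21]
  [4] addr=0x92 blk=9 s=1: L1-HIT | VC [21]
  [5] addr=0x1a7 blk=26 s=2: L1-HIT | VC [21]
  [6] addr=0x15f blk=21 s=1: VC-HIT | VC [9]
  [7] addr=0x157 blk=21 s=1: L1-HIT | VC [9]
  [8] addr=0x9f blk=9 s=1: VC-HIT | VC [21]
  [9] addr=0x153 blk=21 s=1: VC-HIT | VC [9]
  [10] addr=0x15a blk=21 s=1: L1-HIT | VC [9]
  [11] addr=0x1aa blk=26 s=2: L1-HIT | VC [9]
  [12] addr=0x157 blk=21 s=1: L1-HIT | VC [9]

OUTCOME = L1-HIT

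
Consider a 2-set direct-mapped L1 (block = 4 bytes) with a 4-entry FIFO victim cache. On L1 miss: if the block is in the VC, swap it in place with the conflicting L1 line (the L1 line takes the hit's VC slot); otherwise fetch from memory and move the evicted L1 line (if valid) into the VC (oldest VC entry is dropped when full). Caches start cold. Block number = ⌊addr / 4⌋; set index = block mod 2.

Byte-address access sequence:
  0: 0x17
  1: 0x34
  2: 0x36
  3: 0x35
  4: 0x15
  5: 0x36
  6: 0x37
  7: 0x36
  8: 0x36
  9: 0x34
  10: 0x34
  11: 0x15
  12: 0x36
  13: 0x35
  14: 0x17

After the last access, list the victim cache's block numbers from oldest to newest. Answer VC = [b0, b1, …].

  [0] addr=0x17 blk=5 s=1: MISS | VC []
  [1] addr=0x34 blk=13 s=1: MISS | VC [5]
  [2] addr=0x36 blk=13 s=1: L1-HIT | VC [5]
  [3] addr=0x35 blk=13 s=1: L1-HIT | VC [5]
  [4] addr=0x15 blk=5 s=1: VC-HIT | VC [13]
  [5] addr=0x36 blk=13 s=1: VC-HIT | VC [5]
  [6] addr=0x37 blk=13 s=1: L1-HIT | VC [5]
  [7] addr=0x36 blk=13 s=1: L1-HIT | VC [5]
  [8] addr=0x36 blk=13 s=1: L1-HIT | VC [5]
  [9] addr=0x34 blk=13 s=1: L1-HIT | VC [5]
  [10] addr=0x34 blk=13 s=1: L1-HIT | VC [5]
  [11] addr=0x15 blk=5 s=1: VC-HIT | VC [13]
  [12] addr=0x36 blk=13 s=1: VC-HIT | VC [5]
  [13] addr=0x35 blk=13 s=1: L1-HIT | VC [5]
  [14] addr=0x17 blk=5 s=1: VC-HIT | VC [13]

VC = [13]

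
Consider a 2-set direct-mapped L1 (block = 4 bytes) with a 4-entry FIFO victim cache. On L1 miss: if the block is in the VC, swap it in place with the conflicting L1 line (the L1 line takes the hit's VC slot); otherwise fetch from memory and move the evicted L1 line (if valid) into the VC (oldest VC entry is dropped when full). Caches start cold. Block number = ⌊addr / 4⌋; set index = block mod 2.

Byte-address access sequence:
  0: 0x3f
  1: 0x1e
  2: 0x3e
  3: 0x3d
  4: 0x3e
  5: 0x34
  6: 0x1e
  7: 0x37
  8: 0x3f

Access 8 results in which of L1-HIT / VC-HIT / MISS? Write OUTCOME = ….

#0 0x3f→b15/s1 MISS; vc=[]
#1 0x1e→b7/s1 MISS; vc=[15]
#2 0x3e→b15/s1 VC-HIT; vc=[7]
#3 0x3d→b15/s1 L1-HIT; vc=[7]
#4 0x3e→b15/s1 L1-HIT; vc=[7]
#5 0x34→b13/s1 MISS; vc=[7,15]
#6 0x1e→b7/s1 VC-HIT; vc=[13,15]
#7 0x37→b13/s1 VC-HIT; vc=[7,15]
#8 0x3f→b15/s1 VC-HIT; vc=[7,13]

OUTCOME = VC-HIT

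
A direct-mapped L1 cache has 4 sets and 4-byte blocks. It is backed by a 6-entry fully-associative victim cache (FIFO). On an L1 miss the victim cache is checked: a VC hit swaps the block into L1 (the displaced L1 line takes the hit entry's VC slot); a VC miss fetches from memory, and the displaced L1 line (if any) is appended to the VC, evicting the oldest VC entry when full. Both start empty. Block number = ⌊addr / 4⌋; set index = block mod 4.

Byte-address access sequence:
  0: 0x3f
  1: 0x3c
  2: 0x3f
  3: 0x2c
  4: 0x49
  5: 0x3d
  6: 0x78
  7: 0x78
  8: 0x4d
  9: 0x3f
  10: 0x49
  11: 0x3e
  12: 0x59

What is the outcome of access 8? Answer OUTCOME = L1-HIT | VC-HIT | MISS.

  [0] addr=0x3f blk=15 s=3: MISS | VC []
  [1] addr=0x3c blk=15 s=3: L1-HIT | VC []
  [2] addr=0x3f blk=15 s=3: L1-HIT | VC []
  [3] addr=0x2c blk=11 s=3: MISS | VC [15]
  [4] addr=0x49 blk=18 s=2: MISS | VC [15]
  [5] addr=0x3d blk=15 s=3: VC-HIT | VC [11]
  [6] addr=0x78 blk=30 s=2: MISS | VC [11, 18]
  [7] addr=0x78 blk=30 s=2: L1-HIT | VC [11, 18]
  [8] addr=0x4d blk=19 s=3: MISS | VC [11, 18, 15]
  [9] addr=0x3f blk=15 s=3: VC-HIT | VC [11, 18, 19]
  [10] addr=0x49 blk=18 s=2: VC-HIT | VC [11, 30, 19]
  [11] addr=0x3e blk=15 s=3: L1-HIT | VC [11, 30, 19]
  [12] addr=0x59 blk=22 s=2: MISS | VC [11, 30, 19, 18]

OUTCOME = MISS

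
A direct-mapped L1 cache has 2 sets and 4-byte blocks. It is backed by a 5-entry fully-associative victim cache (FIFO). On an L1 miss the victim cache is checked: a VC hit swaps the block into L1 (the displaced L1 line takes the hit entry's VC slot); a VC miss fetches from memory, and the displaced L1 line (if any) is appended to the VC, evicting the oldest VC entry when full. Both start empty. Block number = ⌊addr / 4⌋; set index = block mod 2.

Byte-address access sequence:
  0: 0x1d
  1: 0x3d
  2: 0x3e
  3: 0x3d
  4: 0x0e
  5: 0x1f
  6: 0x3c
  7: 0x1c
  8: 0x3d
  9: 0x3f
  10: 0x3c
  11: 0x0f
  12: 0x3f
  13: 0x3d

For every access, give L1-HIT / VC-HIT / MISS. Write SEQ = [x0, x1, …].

  [0] addr=0x1d blk=7 s=1: MISS | VC []
  [1] addr=0x3d blk=15 s=1: MISS | VC [7]
  [2] addr=0x3e blk=15 s=1: L1-HIT | VC [7]
  [3] addr=0x3d blk=15 s=1: L1-HIT | VC [7]
  [4] addr=0xe blk=3 s=1: MISS | VC [7, 15]
  [5] addr=0x1f blk=7 s=1: VC-HIT | VC [3, 15]
  [6] addr=0x3c blk=15 s=1: VC-HIT | VC [3, 7]
  [7] addr=0x1c blk=7 s=1: VC-HIT | VC [3, 15]
  [8] addr=0x3d blk=15 s=1: VC-HIT | VC [3, 7]
  [9] addr=0x3f blk=15 s=1: L1-HIT | VC [3, 7]
  [10] addr=0x3c blk=15 s=1: L1-HIT | VC [3, 7]
  [11] addr=0xf blk=3 s=1: VC-HIT | VC [15, 7]
  [12] addr=0x3f blk=15 s=1: VC-HIT | VC [3, 7]
  [13] addr=0x3d blk=15 s=1: L1-HIT | VC [3, 7]

SEQ = [MISS, MISS, L1-HIT, L1-HIT, MISS, VC-HIT, VC-HIT, VC-HIT, VC-HIT, L1-HIT, L1-HIT, VC-HIT, VC-HIT, L1-HIT]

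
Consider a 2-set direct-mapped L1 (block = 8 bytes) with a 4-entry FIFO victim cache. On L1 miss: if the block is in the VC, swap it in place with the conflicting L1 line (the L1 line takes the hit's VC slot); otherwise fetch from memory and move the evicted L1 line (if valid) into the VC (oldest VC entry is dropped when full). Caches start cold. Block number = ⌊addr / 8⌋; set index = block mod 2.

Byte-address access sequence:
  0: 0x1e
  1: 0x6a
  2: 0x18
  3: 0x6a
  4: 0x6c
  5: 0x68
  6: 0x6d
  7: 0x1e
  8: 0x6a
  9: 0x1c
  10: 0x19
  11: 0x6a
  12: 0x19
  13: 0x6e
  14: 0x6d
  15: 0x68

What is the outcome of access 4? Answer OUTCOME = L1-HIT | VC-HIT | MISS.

OUTCOME = L1-HIT

0: 0x1e (blk 3, set 1) → MISS  vc=[]
1: 0x6a (blk 13, set 1) → MISS  vc=[3]
2: 0x18 (blk 3, set 1) → VC-HIT  vc=[13]
3: 0x6a (blk 13, set 1) → VC-HIT  vc=[3]
4: 0x6c (blk 13, set 1) → L1-HIT  vc=[3]
5: 0x68 (blk 13, set 1) → L1-HIT  vc=[3]
6: 0x6d (blk 13, set 1) → L1-HIT  vc=[3]
7: 0x1e (blk 3, set 1) → VC-HIT  vc=[13]
8: 0x6a (blk 13, set 1) → VC-HIT  vc=[3]
9: 0x1c (blk 3, set 1) → VC-HIT  vc=[13]
10: 0x19 (blk 3, set 1) → L1-HIT  vc=[13]
11: 0x6a (blk 13, set 1) → VC-HIT  vc=[3]
12: 0x19 (blk 3, set 1) → VC-HIT  vc=[13]
13: 0x6e (blk 13, set 1) → VC-HIT  vc=[3]
14: 0x6d (blk 13, set 1) → L1-HIT  vc=[3]
15: 0x68 (blk 13, set 1) → L1-HIT  vc=[3]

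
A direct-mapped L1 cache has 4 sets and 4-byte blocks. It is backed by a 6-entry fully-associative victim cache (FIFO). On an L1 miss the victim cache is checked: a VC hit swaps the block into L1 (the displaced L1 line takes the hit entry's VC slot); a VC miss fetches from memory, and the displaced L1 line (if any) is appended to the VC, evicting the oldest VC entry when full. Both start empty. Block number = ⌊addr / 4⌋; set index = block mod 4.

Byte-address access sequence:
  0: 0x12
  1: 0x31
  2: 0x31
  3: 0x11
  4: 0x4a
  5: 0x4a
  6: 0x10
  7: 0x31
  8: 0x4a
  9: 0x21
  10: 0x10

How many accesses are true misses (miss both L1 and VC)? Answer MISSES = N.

MISSES = 4

  [0] addr=0x12 blk=4 s=0: MISS | VC []
  [1] addr=0x31 blk=12 s=0: MISS | VC [4]
  [2] addr=0x31 blk=12 s=0: L1-HIT | VC [4]
  [3] addr=0x11 blk=4 s=0: VC-HIT | VC [12]
  [4] addr=0x4a blk=18 s=2: MISS | VC [12]
  [5] addr=0x4a blk=18 s=2: L1-HIT | VC [12]
  [6] addr=0x10 blk=4 s=0: L1-HIT | VC [12]
  [7] addr=0x31 blk=12 s=0: VC-HIT | VC [4]
  [8] addr=0x4a blk=18 s=2: L1-HIT | VC [4]
  [9] addr=0x21 blk=8 s=0: MISS | VC [4, 12]
  [10] addr=0x10 blk=4 s=0: VC-HIT | VC [8, 12]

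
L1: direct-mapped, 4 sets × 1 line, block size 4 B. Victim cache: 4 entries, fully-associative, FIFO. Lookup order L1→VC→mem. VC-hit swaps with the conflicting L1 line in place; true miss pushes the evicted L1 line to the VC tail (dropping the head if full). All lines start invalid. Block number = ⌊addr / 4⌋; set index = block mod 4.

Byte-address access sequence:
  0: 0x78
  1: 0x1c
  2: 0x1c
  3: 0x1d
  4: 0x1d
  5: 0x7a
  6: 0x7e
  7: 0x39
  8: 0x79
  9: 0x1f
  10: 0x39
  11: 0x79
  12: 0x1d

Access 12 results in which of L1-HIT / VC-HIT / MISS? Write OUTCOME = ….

#0 0x78→b30/s2 MISS; vc=[]
#1 0x1c→b7/s3 MISS; vc=[]
#2 0x1c→b7/s3 L1-HIT; vc=[]
#3 0x1d→b7/s3 L1-HIT; vc=[]
#4 0x1d→b7/s3 L1-HIT; vc=[]
#5 0x7a→b30/s2 L1-HIT; vc=[]
#6 0x7e→b31/s3 MISS; vc=[7]
#7 0x39→b14/s2 MISS; vc=[7,30]
#8 0x79→b30/s2 VC-HIT; vc=[7,14]
#9 0x1f→b7/s3 VC-HIT; vc=[31,14]
#10 0x39→b14/s2 VC-HIT; vc=[31,30]
#11 0x79→b30/s2 VC-HIT; vc=[31,14]
#12 0x1d→b7/s3 L1-HIT; vc=[31,14]

OUTCOME = L1-HIT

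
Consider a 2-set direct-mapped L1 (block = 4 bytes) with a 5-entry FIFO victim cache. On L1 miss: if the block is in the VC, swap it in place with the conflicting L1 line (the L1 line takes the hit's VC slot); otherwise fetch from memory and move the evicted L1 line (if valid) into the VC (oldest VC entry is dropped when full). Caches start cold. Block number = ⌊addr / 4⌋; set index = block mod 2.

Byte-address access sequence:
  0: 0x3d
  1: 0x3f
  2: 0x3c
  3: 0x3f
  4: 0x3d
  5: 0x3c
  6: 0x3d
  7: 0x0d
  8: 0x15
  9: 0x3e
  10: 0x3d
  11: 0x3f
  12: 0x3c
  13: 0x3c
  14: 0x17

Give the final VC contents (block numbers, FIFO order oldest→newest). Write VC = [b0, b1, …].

VC = [15, 3]

  [0] addr=0x3d blk=15 s=1: MISS | VC []
  [1] addr=0x3f blk=15 s=1: L1-HIT | VC []
  [2] addr=0x3c blk=15 s=1: L1-HIT | VC []
  [3] addr=0x3f blk=15 s=1: L1-HIT | VC []
  [4] addr=0x3d blk=15 s=1: L1-HIT | VC []
  [5] addr=0x3c blk=15 s=1: L1-HIT | VC []
  [6] addr=0x3d blk=15 s=1: L1-HIT | VC []
  [7] addr=0xd blk=3 s=1: MISS | VC [15]
  [8] addr=0x15 blk=5 s=1: MISS | VC [15, 3]
  [9] addr=0x3e blk=15 s=1: VC-HIT | VC [5, 3]
  [10] addr=0x3d blk=15 s=1: L1-HIT | VC [5, 3]
  [11] addr=0x3f blk=15 s=1: L1-HIT | VC [5, 3]
  [12] addr=0x3c blk=15 s=1: L1-HIT | VC [5, 3]
  [13] addr=0x3c blk=15 s=1: L1-HIT | VC [5, 3]
  [14] addr=0x17 blk=5 s=1: VC-HIT | VC [15, 3]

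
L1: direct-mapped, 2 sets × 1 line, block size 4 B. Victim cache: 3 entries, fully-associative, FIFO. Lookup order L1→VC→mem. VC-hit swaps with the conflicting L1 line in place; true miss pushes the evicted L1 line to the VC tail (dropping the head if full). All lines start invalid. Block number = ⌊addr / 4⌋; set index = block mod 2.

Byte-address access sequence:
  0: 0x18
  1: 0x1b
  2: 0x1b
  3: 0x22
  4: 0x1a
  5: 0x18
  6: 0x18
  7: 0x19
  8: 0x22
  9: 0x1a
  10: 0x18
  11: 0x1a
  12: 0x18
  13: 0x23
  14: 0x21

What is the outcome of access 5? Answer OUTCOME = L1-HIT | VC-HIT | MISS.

  [0] addr=0x18 blk=6 s=0: MISS | VC []
  [1] addr=0x1b blk=6 s=0: L1-HIT | VC []
  [2] addr=0x1b blk=6 s=0: L1-HIT | VC []
  [3] addr=0x22 blk=8 s=0: MISS | VC [6]
  [4] addr=0x1a blk=6 s=0: VC-HIT | VC [8]
  [5] addr=0x18 blk=6 s=0: L1-HIT | VC [8]
  [6] addr=0x18 blk=6 s=0: L1-HIT | VC [8]
  [7] addr=0x19 blk=6 s=0: L1-HIT | VC [8]
  [8] addr=0x22 blk=8 s=0: VC-HIT | VC [6]
  [9] addr=0x1a blk=6 s=0: VC-HIT | VC [8]
  [10] addr=0x18 blk=6 s=0: L1-HIT | VC [8]
  [11] addr=0x1a blk=6 s=0: L1-HIT | VC [8]
  [12] addr=0x18 blk=6 s=0: L1-HIT | VC [8]
  [13] addr=0x23 blk=8 s=0: VC-HIT | VC [6]
  [14] addr=0x21 blk=8 s=0: L1-HIT | VC [6]

OUTCOME = L1-HIT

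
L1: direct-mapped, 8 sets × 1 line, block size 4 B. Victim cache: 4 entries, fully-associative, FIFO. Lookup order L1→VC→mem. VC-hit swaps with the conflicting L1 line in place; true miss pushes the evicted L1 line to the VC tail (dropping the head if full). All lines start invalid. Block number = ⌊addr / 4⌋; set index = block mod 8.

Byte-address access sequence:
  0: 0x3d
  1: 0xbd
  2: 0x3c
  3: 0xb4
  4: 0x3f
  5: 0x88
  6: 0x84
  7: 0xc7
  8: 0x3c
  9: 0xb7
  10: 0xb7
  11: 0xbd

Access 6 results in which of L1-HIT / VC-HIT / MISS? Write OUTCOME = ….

0: 0x3d (blk 15, set 7) → MISS  vc=[]
1: 0xbd (blk 47, set 7) → MISS  vc=[15]
2: 0x3c (blk 15, set 7) → VC-HIT  vc=[47]
3: 0xb4 (blk 45, set 5) → MISS  vc=[47]
4: 0x3f (blk 15, set 7) → L1-HIT  vc=[47]
5: 0x88 (blk 34, set 2) → MISS  vc=[47]
6: 0x84 (blk 33, set 1) → MISS  vc=[47]
7: 0xc7 (blk 49, set 1) → MISS  vc=[47, 33]
8: 0x3c (blk 15, set 7) → L1-HIT  vc=[47, 33]
9: 0xb7 (blk 45, set 5) → L1-HIT  vc=[47, 33]
10: 0xb7 (blk 45, set 5) → L1-HIT  vc=[47, 33]
11: 0xbd (blk 47, set 7) → VC-HIT  vc=[15, 33]

OUTCOME = MISS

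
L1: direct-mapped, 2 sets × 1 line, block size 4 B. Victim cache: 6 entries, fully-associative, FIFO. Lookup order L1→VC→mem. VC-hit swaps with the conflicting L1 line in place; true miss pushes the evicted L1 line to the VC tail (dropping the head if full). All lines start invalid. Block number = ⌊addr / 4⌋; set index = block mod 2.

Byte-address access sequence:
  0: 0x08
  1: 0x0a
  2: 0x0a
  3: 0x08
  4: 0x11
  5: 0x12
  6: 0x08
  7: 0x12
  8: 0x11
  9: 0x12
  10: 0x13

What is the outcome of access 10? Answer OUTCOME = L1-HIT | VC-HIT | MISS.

0: 0x8 (blk 2, set 0) → MISS  vc=[]
1: 0xa (blk 2, set 0) → L1-HIT  vc=[]
2: 0xa (blk 2, set 0) → L1-HIT  vc=[]
3: 0x8 (blk 2, set 0) → L1-HIT  vc=[]
4: 0x11 (blk 4, set 0) → MISS  vc=[2]
5: 0x12 (blk 4, set 0) → L1-HIT  vc=[2]
6: 0x8 (blk 2, set 0) → VC-HIT  vc=[4]
7: 0x12 (blk 4, set 0) → VC-HIT  vc=[2]
8: 0x11 (blk 4, set 0) → L1-HIT  vc=[2]
9: 0x12 (blk 4, set 0) → L1-HIT  vc=[2]
10: 0x13 (blk 4, set 0) → L1-HIT  vc=[2]

OUTCOME = L1-HIT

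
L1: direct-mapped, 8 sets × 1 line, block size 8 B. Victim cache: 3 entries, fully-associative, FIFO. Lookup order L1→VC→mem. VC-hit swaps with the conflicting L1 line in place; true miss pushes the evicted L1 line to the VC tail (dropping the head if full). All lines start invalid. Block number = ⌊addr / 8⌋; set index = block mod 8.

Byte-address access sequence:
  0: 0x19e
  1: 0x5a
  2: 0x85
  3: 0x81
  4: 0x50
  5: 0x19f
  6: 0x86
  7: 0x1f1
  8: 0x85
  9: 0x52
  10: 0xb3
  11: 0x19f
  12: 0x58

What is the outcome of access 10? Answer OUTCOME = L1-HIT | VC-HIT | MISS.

  [0] addr=0x19e blk=51 s=3: MISS | VC []
  [1] addr=0x5a blk=11 s=3: MISS | VC [51]
  [2] addr=0x85 blk=16 s=0: MISS | VC [51]
  [3] addr=0x81 blk=16 s=0: L1-HIT | VC [51]
  [4] addr=0x50 blk=10 s=2: MISS | VC [51]
  [5] addr=0x19f blk=51 s=3: VC-HIT | VC [11]
  [6] addr=0x86 blk=16 s=0: L1-HIT | VC [11]
  [7] addr=0x1f1 blk=62 s=6: MISS | VC [11]
  [8] addr=0x85 blk=16 s=0: L1-HIT | VC [11]
  [9] addr=0x52 blk=10 s=2: L1-HIT | VC [11]
  [10] addr=0xb3 blk=22 s=6: MISS | VC [11, 62]
  [11] addr=0x19f blk=51 s=3: L1-HIT | VC [11, 62]
  [12] addr=0x58 blk=11 s=3: VC-HIT | VC [51, 62]

OUTCOME = MISS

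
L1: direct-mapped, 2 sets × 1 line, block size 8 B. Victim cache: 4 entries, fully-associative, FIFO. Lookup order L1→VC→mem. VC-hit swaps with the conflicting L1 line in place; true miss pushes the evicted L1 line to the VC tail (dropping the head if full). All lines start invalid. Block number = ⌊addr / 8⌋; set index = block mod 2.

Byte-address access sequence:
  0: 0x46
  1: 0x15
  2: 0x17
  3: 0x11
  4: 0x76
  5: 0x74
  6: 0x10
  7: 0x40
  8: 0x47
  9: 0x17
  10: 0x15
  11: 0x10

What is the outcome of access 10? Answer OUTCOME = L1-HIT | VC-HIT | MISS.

0: 0x46 (blk 8, set 0) → MISS  vc=[]
1: 0x15 (blk 2, set 0) → MISS  vc=[8]
2: 0x17 (blk 2, set 0) → L1-HIT  vc=[8]
3: 0x11 (blk 2, set 0) → L1-HIT  vc=[8]
4: 0x76 (blk 14, set 0) → MISS  vc=[8, 2]
5: 0x74 (blk 14, set 0) → L1-HIT  vc=[8, 2]
6: 0x10 (blk 2, set 0) → VC-HIT  vc=[8, 14]
7: 0x40 (blk 8, set 0) → VC-HIT  vc=[2, 14]
8: 0x47 (blk 8, set 0) → L1-HIT  vc=[2, 14]
9: 0x17 (blk 2, set 0) → VC-HIT  vc=[8, 14]
10: 0x15 (blk 2, set 0) → L1-HIT  vc=[8, 14]
11: 0x10 (blk 2, set 0) → L1-HIT  vc=[8, 14]

OUTCOME = L1-HIT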